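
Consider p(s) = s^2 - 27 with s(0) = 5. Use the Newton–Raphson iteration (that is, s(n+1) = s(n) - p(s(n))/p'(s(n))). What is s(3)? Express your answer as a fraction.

p'(s) = 2s.
p(5) = -2, p'(5) = 10, so s(1) = 5 - (-2)/10 = 26/5.
p(26/5) = 1/25, p'(26/5) = 52/5, so s(2) = (26/5) - (1/25)/(52/5) = 1351/260.
p(1351/260) = 1/67600, p'(1351/260) = 1351/130, so s(3) = (1351/260) - (1/67600)/(1351/130) = 3650401/702520.

3650401/702520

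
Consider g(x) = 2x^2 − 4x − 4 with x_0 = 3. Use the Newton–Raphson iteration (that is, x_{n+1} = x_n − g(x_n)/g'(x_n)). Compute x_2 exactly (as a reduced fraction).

153/56

g'(x) = 4x − 4.
g(3) = 2, g'(3) = 8, so x_1 = 3 − 2/8 = 11/4.
g(11/4) = 1/8, g'(11/4) = 7, so x_2 = (11/4) − (1/8)/7 = 153/56.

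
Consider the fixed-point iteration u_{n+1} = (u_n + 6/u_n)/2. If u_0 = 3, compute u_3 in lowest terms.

4801/1960

u_1 = (3 + 6/3)/2 = 5/2.
u_2 = (5/2 + 6/(5/2))/2 = 49/20.
u_3 = (49/20 + 6/(49/20))/2 = 4801/1960.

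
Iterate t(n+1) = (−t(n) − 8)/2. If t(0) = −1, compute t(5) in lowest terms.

−87/32

t(1) = (−(−1) − 8)/2 = −7/2.
t(2) = (−(−7/2) − 8)/2 = −9/4.
t(3) = (−(−9/4) − 8)/2 = −23/8.
t(4) = (−(−23/8) − 8)/2 = −41/16.
t(5) = (−(−41/16) − 8)/2 = −87/32.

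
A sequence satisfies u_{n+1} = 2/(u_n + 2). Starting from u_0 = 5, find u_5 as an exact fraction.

u_1 = 2/(5 + 2) = 2/7.
u_2 = 2/(2/7 + 2) = 7/8.
u_3 = 2/(7/8 + 2) = 16/23.
u_4 = 2/(16/23 + 2) = 23/31.
u_5 = 2/(23/31 + 2) = 62/85.

62/85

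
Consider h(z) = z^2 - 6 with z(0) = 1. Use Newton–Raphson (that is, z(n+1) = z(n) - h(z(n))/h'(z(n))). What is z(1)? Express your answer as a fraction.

h'(z) = 2z.
h(1) = -5, h'(1) = 2, so z(1) = 1 - (-5)/2 = 7/2.

7/2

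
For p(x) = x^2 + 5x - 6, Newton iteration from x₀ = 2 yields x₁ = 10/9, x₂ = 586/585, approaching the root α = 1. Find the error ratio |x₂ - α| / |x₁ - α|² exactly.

9/65

x₁ - α = 10/9 - 1 = 1/9, so |x₁ - α| = 1/9.
x₂ - α = 586/585 - 1 = 1/585, so |x₂ - α| = 1/585.
|x₁ - α|² = 1/81.
Ratio = (1/585) / (1/81) = 9/65.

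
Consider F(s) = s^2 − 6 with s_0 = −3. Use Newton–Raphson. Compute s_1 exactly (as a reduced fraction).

F'(s) = 2s.
F(−3) = 3, F'(−3) = −6, so s_1 = (−3) − 3/(−6) = −5/2.

−5/2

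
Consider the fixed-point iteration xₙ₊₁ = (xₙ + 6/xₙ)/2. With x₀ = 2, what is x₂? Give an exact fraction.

49/20

x₁ = (2 + 6/2)/2 = 5/2.
x₂ = (5/2 + 6/(5/2))/2 = 49/20.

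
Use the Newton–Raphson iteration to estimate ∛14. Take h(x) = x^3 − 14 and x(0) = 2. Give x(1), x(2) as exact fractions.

h'(x) = 3x^2.
h(2) = −6, h'(2) = 12, so x(1) = 2 − (−6)/12 = 5/2.
h(5/2) = 13/8, h'(5/2) = 75/4, so x(2) = (5/2) − (13/8)/(75/4) = 181/75.

x(1) = 5/2, x(2) = 181/75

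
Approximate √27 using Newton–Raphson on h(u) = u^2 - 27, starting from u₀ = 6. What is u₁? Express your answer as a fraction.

h'(u) = 2u.
h(6) = 9, h'(6) = 12, so u₁ = 6 - 9/12 = 21/4.

21/4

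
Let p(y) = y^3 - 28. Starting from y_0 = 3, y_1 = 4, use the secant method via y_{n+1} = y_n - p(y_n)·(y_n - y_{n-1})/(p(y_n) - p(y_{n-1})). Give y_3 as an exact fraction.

p(3) = -1, p(4) = 36. y_2 = 4 - 36·(4 - 3)/(36 - (-1)) = 112/37.
p(4) = 36, p(112/37) = -13356/50653. y_3 = (112/37) - (-13356/50653)·((112/37) - 4)/((-13356/50653) - 36) = 12901/4252.

12901/4252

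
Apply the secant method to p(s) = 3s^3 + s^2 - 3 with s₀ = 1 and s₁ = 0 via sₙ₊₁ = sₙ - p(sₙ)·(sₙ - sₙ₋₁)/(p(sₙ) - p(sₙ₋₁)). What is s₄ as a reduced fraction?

5088/5939

p(1) = 1, p(0) = -3. s₂ = 0 - (-3)·(0 - 1)/((-3) - 1) = 3/4.
p(0) = -3, p(3/4) = -75/64. s₃ = (3/4) - (-75/64)·((3/4) - 0)/((-75/64) - (-3)) = 16/13.
p(3/4) = -75/64, p(16/13) = 9025/2197. s₄ = (16/13) - (9025/2197)·((16/13) - (3/4))/((9025/2197) - (-75/64)) = 5088/5939.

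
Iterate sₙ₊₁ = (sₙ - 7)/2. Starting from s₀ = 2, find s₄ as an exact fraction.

-103/16

s₁ = (2 - 7)/2 = -5/2.
s₂ = ((-5/2) - 7)/2 = -19/4.
s₃ = ((-19/4) - 7)/2 = -47/8.
s₄ = ((-47/8) - 7)/2 = -103/16.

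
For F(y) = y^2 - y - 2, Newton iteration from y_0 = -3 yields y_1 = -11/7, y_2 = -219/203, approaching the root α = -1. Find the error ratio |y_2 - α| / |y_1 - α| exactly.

y_1 - α = -11/7 - (-1) = -11/7 + 1 = -4/7, so |y_1 - α| = 4/7.
y_2 - α = -219/203 - (-1) = -219/203 + 1 = -16/203, so |y_2 - α| = 16/203.
Ratio = (16/203) / (4/7) = 4/29.

4/29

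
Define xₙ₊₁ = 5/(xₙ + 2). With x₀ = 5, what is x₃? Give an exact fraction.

95/73

x₁ = 5/(5 + 2) = 5/7.
x₂ = 5/(5/7 + 2) = 35/19.
x₃ = 5/(35/19 + 2) = 95/73.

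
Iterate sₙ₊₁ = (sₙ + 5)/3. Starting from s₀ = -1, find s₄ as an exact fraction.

199/81

s₁ = ((-1) + 5)/3 = 4/3.
s₂ = ((4/3) + 5)/3 = 19/9.
s₃ = ((19/9) + 5)/3 = 64/27.
s₄ = ((64/27) + 5)/3 = 199/81.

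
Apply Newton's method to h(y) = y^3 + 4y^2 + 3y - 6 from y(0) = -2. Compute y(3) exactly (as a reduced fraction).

-863378/252819

h'(y) = 3y^2 + 8y + 3.
h(-2) = -4, h'(-2) = -1, so y(1) = (-2) - (-4)/(-1) = -6.
h(-6) = -96, h'(-6) = 63, so y(2) = (-6) - (-96)/63 = -94/21.
h(-94/21) = -268288/9261, h'(-94/21) = 4013/147, so y(3) = (-94/21) - (-268288/9261)/(4013/147) = -863378/252819.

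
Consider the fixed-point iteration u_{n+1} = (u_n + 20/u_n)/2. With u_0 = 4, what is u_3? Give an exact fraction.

u_1 = (4 + 20/4)/2 = 9/2.
u_2 = (9/2 + 20/(9/2))/2 = 161/36.
u_3 = (161/36 + 20/(161/36))/2 = 51841/11592.

51841/11592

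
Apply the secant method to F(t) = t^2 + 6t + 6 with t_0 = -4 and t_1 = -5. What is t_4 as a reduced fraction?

F(-4) = -2, F(-5) = 1. t_2 = (-5) - 1·((-5) - (-4))/(1 - (-2)) = -14/3.
F(-5) = 1, F(-14/3) = -2/9. t_3 = (-14/3) - (-2/9)·((-14/3) - (-5))/((-2/9) - 1) = -52/11.
F(-14/3) = -2/9, F(-52/11) = -2/121. t_4 = (-52/11) - (-2/121)·((-52/11) - (-14/3))/((-2/121) - (-2/9)) = -265/56.

-265/56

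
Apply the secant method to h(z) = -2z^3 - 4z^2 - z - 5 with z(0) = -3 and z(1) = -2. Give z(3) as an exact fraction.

-2843/1241

h(-3) = 16, h(-2) = -3. z(2) = (-2) - (-3)·((-2) - (-3))/((-3) - 16) = -41/19.
h(-2) = -3, h(-41/19) = -9408/6859. z(3) = (-41/19) - (-9408/6859)·((-41/19) - (-2))/((-9408/6859) - (-3)) = -2843/1241.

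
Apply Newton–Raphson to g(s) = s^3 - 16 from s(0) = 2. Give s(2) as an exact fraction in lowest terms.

91/36

g'(s) = 3s^2.
g(2) = -8, g'(2) = 12, so s(1) = 2 - (-8)/12 = 8/3.
g(8/3) = 80/27, g'(8/3) = 64/3, so s(2) = (8/3) - (80/27)/(64/3) = 91/36.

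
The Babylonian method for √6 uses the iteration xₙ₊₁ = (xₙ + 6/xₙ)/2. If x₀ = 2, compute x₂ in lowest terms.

x₁ = (2 + 6/2)/2 = 5/2.
x₂ = (5/2 + 6/(5/2))/2 = 49/20.

49/20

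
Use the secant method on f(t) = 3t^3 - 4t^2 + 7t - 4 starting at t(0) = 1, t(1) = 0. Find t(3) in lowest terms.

12/17

f(1) = 2, f(0) = -4. t(2) = 0 - (-4)·(0 - 1)/((-4) - 2) = 2/3.
f(0) = -4, f(2/3) = -2/9. t(3) = (2/3) - (-2/9)·((2/3) - 0)/((-2/9) - (-4)) = 12/17.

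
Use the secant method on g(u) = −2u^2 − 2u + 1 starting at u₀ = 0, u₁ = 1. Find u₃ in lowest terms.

g(0) = 1, g(1) = −3. u₂ = 1 − (−3)·(1 − 0)/((−3) − 1) = 1/4.
g(1) = −3, g(1/4) = 3/8. u₃ = (1/4) − (3/8)·((1/4) − 1)/((3/8) − (−3)) = 1/3.

1/3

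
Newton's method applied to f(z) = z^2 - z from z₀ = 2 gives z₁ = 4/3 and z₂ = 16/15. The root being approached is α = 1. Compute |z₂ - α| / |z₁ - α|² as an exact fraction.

3/5

z₁ - α = 4/3 - 1 = 1/3, so |z₁ - α| = 1/3.
z₂ - α = 16/15 - 1 = 1/15, so |z₂ - α| = 1/15.
|z₁ - α|² = 1/9.
Ratio = (1/15) / (1/9) = 3/5.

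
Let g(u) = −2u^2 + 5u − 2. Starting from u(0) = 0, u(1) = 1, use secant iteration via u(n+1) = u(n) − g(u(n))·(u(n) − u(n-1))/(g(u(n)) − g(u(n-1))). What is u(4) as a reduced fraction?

g(0) = −2, g(1) = 1. u(2) = 1 − 1·(1 − 0)/(1 − (−2)) = 2/3.
g(1) = 1, g(2/3) = 4/9. u(3) = (2/3) − (4/9)·((2/3) − 1)/((4/9) − 1) = 2/5.
g(2/3) = 4/9, g(2/5) = −8/25. u(4) = (2/5) − (−8/25)·((2/5) − (2/3))/((−8/25) − (4/9)) = 22/43.

22/43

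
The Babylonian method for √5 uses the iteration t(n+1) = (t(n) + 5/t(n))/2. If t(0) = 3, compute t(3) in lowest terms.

2207/987

t(1) = (3 + 5/3)/2 = 7/3.
t(2) = (7/3 + 5/(7/3))/2 = 47/21.
t(3) = (47/21 + 5/(47/21))/2 = 2207/987.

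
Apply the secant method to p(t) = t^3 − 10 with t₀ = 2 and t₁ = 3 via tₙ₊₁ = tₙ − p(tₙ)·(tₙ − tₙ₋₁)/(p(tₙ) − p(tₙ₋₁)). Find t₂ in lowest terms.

p(2) = −2, p(3) = 17. t₂ = 3 − 17·(3 − 2)/(17 − (−2)) = 40/19.

40/19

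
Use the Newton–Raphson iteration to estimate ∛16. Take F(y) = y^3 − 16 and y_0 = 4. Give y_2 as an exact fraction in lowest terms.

F'(y) = 3y^2.
F(4) = 48, F'(4) = 48, so y_1 = 4 − 48/48 = 3.
F(3) = 11, F'(3) = 27, so y_2 = 3 − 11/27 = 70/27.

70/27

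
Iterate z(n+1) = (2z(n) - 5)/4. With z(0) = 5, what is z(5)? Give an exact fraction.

z(1) = (2·5 - 5)/4 = 5/4.
z(2) = (2·(5/4) - 5)/4 = -5/8.
z(3) = (2·(-5/8) - 5)/4 = -25/16.
z(4) = (2·(-25/16) - 5)/4 = -65/32.
z(5) = (2·(-65/32) - 5)/4 = -145/64.

-145/64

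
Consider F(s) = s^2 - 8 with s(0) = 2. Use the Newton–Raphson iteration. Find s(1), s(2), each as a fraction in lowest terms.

s(1) = 3, s(2) = 17/6

F'(s) = 2s.
F(2) = -4, F'(2) = 4, so s(1) = 2 - (-4)/4 = 3.
F(3) = 1, F'(3) = 6, so s(2) = 3 - 1/6 = 17/6.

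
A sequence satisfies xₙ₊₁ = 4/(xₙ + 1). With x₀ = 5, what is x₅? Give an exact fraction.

x₁ = 4/(5 + 1) = 2/3.
x₂ = 4/(2/3 + 1) = 12/5.
x₃ = 4/(12/5 + 1) = 20/17.
x₄ = 4/(20/17 + 1) = 68/37.
x₅ = 4/(68/37 + 1) = 148/105.

148/105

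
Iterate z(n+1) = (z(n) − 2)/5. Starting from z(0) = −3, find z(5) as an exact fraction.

−313/625

z(1) = ((−3) − 2)/5 = −1.
z(2) = ((−1) − 2)/5 = −3/5.
z(3) = ((−3/5) − 2)/5 = −13/25.
z(4) = ((−13/25) − 2)/5 = −63/125.
z(5) = ((−63/125) − 2)/5 = −313/625.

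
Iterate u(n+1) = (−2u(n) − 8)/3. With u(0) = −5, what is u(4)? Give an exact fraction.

u(1) = (−2·(−5) − 8)/3 = 2/3.
u(2) = (−2·(2/3) − 8)/3 = −28/9.
u(3) = (−2·(−28/9) − 8)/3 = −16/27.
u(4) = (−2·(−16/27) − 8)/3 = −184/81.

−184/81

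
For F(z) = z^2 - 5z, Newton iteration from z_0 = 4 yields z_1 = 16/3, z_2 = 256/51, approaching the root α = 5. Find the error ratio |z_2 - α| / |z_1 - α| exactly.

1/17

z_1 - α = 16/3 - 5 = 1/3, so |z_1 - α| = 1/3.
z_2 - α = 256/51 - 5 = 1/51, so |z_2 - α| = 1/51.
Ratio = (1/51) / (1/3) = 1/17.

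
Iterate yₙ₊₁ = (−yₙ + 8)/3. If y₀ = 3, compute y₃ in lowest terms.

y₁ = (−3 + 8)/3 = 5/3.
y₂ = (−(5/3) + 8)/3 = 19/9.
y₃ = (−(19/9) + 8)/3 = 53/27.

53/27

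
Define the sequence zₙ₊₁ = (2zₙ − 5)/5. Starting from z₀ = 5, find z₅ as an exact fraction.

z₁ = (2·5 − 5)/5 = 1.
z₂ = (2·1 − 5)/5 = −3/5.
z₃ = (2·(−3/5) − 5)/5 = −31/25.
z₄ = (2·(−31/25) − 5)/5 = −187/125.
z₅ = (2·(−187/125) − 5)/5 = −999/625.

−999/625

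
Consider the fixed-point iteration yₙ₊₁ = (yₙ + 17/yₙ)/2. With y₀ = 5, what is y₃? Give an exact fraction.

187457/45465

y₁ = (5 + 17/5)/2 = 21/5.
y₂ = (21/5 + 17/(21/5))/2 = 433/105.
y₃ = (433/105 + 17/(433/105))/2 = 187457/45465.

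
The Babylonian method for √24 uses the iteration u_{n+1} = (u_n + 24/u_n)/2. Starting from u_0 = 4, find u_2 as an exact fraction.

u_1 = (4 + 24/4)/2 = 5.
u_2 = (5 + 24/5)/2 = 49/10.

49/10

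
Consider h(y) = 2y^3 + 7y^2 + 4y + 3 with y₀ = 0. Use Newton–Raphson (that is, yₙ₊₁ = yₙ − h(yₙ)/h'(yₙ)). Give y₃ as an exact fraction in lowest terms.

−5673/17200

h'(y) = 6y^2 + 14y + 4.
h(0) = 3, h'(0) = 4, so y₁ = 0 − 3/4 = −3/4.
h(−3/4) = 99/32, h'(−3/4) = −25/8, so y₂ = (−3/4) − (99/32)/(−25/8) = 6/25.
h(6/25) = 68607/15625, h'(6/25) = 4816/625, so y₃ = (6/25) − (68607/15625)/(4816/625) = −5673/17200.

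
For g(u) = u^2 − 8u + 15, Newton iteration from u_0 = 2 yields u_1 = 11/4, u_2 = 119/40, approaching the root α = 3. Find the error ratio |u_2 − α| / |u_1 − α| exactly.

1/10

u_1 − α = 11/4 − 3 = −1/4, so |u_1 − α| = 1/4.
u_2 − α = 119/40 − 3 = −1/40, so |u_2 − α| = 1/40.
Ratio = (1/40) / (1/4) = 1/10.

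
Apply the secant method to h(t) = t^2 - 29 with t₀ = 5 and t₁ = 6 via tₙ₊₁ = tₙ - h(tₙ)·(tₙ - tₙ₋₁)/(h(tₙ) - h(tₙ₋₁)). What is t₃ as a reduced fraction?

673/125

h(5) = -4, h(6) = 7. t₂ = 6 - 7·(6 - 5)/(7 - (-4)) = 59/11.
h(6) = 7, h(59/11) = -28/121. t₃ = (59/11) - (-28/121)·((59/11) - 6)/((-28/121) - 7) = 673/125.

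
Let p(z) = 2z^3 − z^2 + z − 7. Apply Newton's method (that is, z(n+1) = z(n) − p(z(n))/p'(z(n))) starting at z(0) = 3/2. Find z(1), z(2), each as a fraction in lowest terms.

z(1) = 73/46, z(2) = 996143/629602

p'(z) = 6z^2 − 2z + 1.
p(3/2) = −1, p'(3/2) = 23/2, so z(1) = (3/2) − (−1)/(23/2) = 73/46.
p(73/46) = 752/12167, p'(73/46) = 13687/1058, so z(2) = (73/46) − (752/12167)/(13687/1058) = 996143/629602.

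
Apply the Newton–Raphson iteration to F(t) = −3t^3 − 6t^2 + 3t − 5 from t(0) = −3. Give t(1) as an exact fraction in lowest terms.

F'(t) = −9t^2 − 12t + 3.
F(−3) = 13, F'(−3) = −42, so t(1) = (−3) − 13/(−42) = −113/42.

−113/42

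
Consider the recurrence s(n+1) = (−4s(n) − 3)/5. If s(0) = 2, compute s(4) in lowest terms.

s(1) = (−4·2 − 3)/5 = −11/5.
s(2) = (−4·(−11/5) − 3)/5 = 29/25.
s(3) = (−4·(29/25) − 3)/5 = −191/125.
s(4) = (−4·(−191/125) − 3)/5 = 389/625.

389/625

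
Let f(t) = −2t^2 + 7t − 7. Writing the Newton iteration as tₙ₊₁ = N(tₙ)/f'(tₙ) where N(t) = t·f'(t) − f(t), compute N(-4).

−25

f'(t) = −4t + 7.
N(t) = t·f'(t) − f(t) = t·(−4t + 7) − (−2t^2 + 7t − 7) = −2t^2 + 7.
N(-4) = −25.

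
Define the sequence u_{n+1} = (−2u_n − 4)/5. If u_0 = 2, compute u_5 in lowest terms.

u_1 = (−2·2 − 4)/5 = −8/5.
u_2 = (−2·(−8/5) − 4)/5 = −4/25.
u_3 = (−2·(−4/25) − 4)/5 = −92/125.
u_4 = (−2·(−92/125) − 4)/5 = −316/625.
u_5 = (−2·(−316/625) − 4)/5 = −1868/3125.

−1868/3125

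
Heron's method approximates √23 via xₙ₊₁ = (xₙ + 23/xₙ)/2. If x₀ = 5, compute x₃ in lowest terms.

x₁ = (5 + 23/5)/2 = 24/5.
x₂ = (24/5 + 23/(24/5))/2 = 1151/240.
x₃ = (1151/240 + 23/(1151/240))/2 = 2649601/552480.

2649601/552480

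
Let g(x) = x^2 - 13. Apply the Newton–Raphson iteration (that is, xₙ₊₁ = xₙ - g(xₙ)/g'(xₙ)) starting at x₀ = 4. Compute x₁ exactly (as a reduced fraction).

g'(x) = 2x.
g(4) = 3, g'(4) = 8, so x₁ = 4 - 3/8 = 29/8.

29/8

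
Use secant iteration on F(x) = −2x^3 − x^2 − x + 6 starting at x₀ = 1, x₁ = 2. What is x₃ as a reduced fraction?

1786/1541

F(1) = 2, F(2) = −16. x₂ = 2 − (−16)·(2 − 1)/((−16) − 2) = 10/9.
F(2) = −16, F(10/9) = 664/729. x₃ = (10/9) − (664/729)·((10/9) − 2)/((664/729) − (−16)) = 1786/1541.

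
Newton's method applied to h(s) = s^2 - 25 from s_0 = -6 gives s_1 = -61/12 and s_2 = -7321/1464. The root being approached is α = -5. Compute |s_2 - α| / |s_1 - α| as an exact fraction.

1/122

s_1 - α = -61/12 - (-5) = -61/12 + 5 = -1/12, so |s_1 - α| = 1/12.
s_2 - α = -7321/1464 - (-5) = -7321/1464 + 5 = -1/1464, so |s_2 - α| = 1/1464.
Ratio = (1/1464) / (1/12) = 1/122.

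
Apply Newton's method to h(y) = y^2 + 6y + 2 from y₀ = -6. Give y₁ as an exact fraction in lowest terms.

h'(y) = 2y + 6.
h(-6) = 2, h'(-6) = -6, so y₁ = (-6) - 2/(-6) = -17/3.

-17/3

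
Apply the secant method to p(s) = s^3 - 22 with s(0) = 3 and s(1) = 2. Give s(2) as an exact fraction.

p(3) = 5, p(2) = -14. s(2) = 2 - (-14)·(2 - 3)/((-14) - 5) = 52/19.

52/19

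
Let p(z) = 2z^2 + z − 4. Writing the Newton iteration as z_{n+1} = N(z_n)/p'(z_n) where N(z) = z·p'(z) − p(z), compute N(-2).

12

p'(z) = 4z + 1.
N(z) = z·p'(z) − p(z) = z·(4z + 1) − (2z^2 + z − 4) = 2z^2 + 4.
N(-2) = 12.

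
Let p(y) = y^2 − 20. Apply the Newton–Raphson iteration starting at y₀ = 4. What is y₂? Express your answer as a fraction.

161/36

p'(y) = 2y.
p(4) = −4, p'(4) = 8, so y₁ = 4 − (−4)/8 = 9/2.
p(9/2) = 1/4, p'(9/2) = 9, so y₂ = (9/2) − (1/4)/9 = 161/36.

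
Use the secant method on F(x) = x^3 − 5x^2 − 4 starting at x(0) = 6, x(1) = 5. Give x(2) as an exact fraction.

46/9

F(6) = 32, F(5) = −4. x(2) = 5 − (−4)·(5 − 6)/((−4) − 32) = 46/9.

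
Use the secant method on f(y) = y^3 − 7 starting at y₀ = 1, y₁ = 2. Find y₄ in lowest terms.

99535299/52030837

f(1) = −6, f(2) = 1. y₂ = 2 − 1·(2 − 1)/(1 − (−6)) = 13/7.
f(2) = 1, f(13/7) = −204/343. y₃ = (13/7) − (−204/343)·((13/7) − 2)/((−204/343) − 1) = 1045/547.
f(13/7) = −204/343, f(1045/547) = −4505136/163667323. y₄ = (1045/547) − (−4505136/163667323)·((1045/547) − (13/7))/((−4505136/163667323) − (−204/343)) = 99535299/52030837.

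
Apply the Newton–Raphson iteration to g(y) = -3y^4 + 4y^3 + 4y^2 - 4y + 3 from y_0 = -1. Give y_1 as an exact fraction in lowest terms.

-4/3

g'(y) = -12y^3 + 12y^2 + 8y - 4.
g(-1) = 4, g'(-1) = 12, so y_1 = (-1) - 4/12 = -4/3.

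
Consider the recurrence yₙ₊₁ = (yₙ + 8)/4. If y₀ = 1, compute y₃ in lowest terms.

y₁ = (1 + 8)/4 = 9/4.
y₂ = ((9/4) + 8)/4 = 41/16.
y₃ = ((41/16) + 8)/4 = 169/64.

169/64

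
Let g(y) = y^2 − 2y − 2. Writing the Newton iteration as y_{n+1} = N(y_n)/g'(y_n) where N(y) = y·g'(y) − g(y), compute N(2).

g'(y) = 2y − 2.
N(y) = y·g'(y) − g(y) = y·(2y − 2) − (y^2 − 2y − 2) = y^2 + 2.
N(2) = 6.

6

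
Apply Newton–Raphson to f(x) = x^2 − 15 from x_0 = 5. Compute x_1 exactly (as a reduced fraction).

4

f'(x) = 2x.
f(5) = 10, f'(5) = 10, so x_1 = 5 − 10/10 = 4.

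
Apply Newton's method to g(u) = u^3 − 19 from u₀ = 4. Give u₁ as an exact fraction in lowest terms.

49/16

g'(u) = 3u^2.
g(4) = 45, g'(4) = 48, so u₁ = 4 − 45/48 = 49/16.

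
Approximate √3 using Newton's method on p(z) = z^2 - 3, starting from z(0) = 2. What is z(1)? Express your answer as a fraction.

7/4

p'(z) = 2z.
p(2) = 1, p'(2) = 4, so z(1) = 2 - 1/4 = 7/4.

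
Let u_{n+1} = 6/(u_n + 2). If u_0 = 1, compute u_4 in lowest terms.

u_1 = 6/(1 + 2) = 2.
u_2 = 6/(2 + 2) = 3/2.
u_3 = 6/(3/2 + 2) = 12/7.
u_4 = 6/(12/7 + 2) = 21/13.

21/13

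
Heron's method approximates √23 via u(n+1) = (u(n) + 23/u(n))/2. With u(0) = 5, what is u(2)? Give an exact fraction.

1151/240

u(1) = (5 + 23/5)/2 = 24/5.
u(2) = (24/5 + 23/(24/5))/2 = 1151/240.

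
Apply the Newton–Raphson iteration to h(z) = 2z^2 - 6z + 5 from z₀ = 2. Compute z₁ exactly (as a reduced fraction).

h'(z) = 4z - 6.
h(2) = 1, h'(2) = 2, so z₁ = 2 - 1/2 = 3/2.

3/2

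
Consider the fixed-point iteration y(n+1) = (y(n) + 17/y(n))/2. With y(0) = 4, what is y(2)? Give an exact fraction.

y(1) = (4 + 17/4)/2 = 33/8.
y(2) = (33/8 + 17/(33/8))/2 = 2177/528.

2177/528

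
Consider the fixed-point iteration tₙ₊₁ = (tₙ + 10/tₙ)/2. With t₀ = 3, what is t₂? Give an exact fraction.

t₁ = (3 + 10/3)/2 = 19/6.
t₂ = (19/6 + 10/(19/6))/2 = 721/228.

721/228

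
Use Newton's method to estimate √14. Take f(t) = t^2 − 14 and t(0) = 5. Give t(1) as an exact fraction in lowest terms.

39/10

f'(t) = 2t.
f(5) = 11, f'(5) = 10, so t(1) = 5 − 11/10 = 39/10.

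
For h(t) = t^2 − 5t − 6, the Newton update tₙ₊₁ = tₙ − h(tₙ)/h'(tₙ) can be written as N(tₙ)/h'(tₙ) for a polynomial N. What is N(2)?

h'(t) = 2t − 5.
N(t) = t·h'(t) − h(t) = t·(2t − 5) − (t^2 − 5t − 6) = t^2 + 6.
N(2) = 10.

10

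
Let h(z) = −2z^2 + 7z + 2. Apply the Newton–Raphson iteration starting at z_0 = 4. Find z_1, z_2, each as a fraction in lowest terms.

z_1 = 34/9, z_2 = 2474/657

h'(z) = −4z + 7.
h(4) = −2, h'(4) = −9, so z_1 = 4 − (−2)/(−9) = 34/9.
h(34/9) = −8/81, h'(34/9) = −73/9, so z_2 = (34/9) − (−8/81)/(−73/9) = 2474/657.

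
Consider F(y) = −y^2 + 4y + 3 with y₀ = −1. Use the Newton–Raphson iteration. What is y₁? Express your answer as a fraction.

F'(y) = −2y + 4.
F(−1) = −2, F'(−1) = 6, so y₁ = (−1) − (−2)/6 = −2/3.

−2/3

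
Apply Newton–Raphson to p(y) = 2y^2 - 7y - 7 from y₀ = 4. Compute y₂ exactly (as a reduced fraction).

401/93

p'(y) = 4y - 7.
p(4) = -3, p'(4) = 9, so y₁ = 4 - (-3)/9 = 13/3.
p(13/3) = 2/9, p'(13/3) = 31/3, so y₂ = (13/3) - (2/9)/(31/3) = 401/93.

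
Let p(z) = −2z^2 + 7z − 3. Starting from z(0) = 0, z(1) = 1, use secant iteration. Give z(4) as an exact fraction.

231/461

p(0) = −3, p(1) = 2. z(2) = 1 − 2·(1 − 0)/(2 − (−3)) = 3/5.
p(1) = 2, p(3/5) = 12/25. z(3) = (3/5) − (12/25)·((3/5) − 1)/((12/25) − 2) = 9/19.
p(3/5) = 12/25, p(9/19) = −48/361. z(4) = (9/19) − (−48/361)·((9/19) − (3/5))/((−48/361) − (12/25)) = 231/461.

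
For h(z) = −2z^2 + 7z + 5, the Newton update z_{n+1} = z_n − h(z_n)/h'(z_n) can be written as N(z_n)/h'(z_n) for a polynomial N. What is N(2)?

h'(z) = −4z + 7.
N(z) = z·h'(z) − h(z) = z·(−4z + 7) − (−2z^2 + 7z + 5) = −2z^2 − 5.
N(2) = −13.

−13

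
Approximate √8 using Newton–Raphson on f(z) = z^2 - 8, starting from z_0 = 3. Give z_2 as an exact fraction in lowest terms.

f'(z) = 2z.
f(3) = 1, f'(3) = 6, so z_1 = 3 - 1/6 = 17/6.
f(17/6) = 1/36, f'(17/6) = 17/3, so z_2 = (17/6) - (1/36)/(17/3) = 577/204.

577/204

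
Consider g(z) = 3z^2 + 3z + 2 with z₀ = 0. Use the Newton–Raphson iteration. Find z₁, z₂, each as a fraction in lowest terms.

g'(z) = 6z + 3.
g(0) = 2, g'(0) = 3, so z₁ = 0 − 2/3 = −2/3.
g(−2/3) = 4/3, g'(−2/3) = −1, so z₂ = (−2/3) − (4/3)/(−1) = 2/3.

z₁ = −2/3, z₂ = 2/3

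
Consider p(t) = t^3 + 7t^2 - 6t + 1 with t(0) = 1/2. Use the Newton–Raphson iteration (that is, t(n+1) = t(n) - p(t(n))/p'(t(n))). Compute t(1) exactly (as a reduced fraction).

p'(t) = 3t^2 + 14t - 6.
p(1/2) = -1/8, p'(1/2) = 7/4, so t(1) = (1/2) - (-1/8)/(7/4) = 4/7.

4/7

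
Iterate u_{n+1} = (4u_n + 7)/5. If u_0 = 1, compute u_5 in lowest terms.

u_1 = (4·1 + 7)/5 = 11/5.
u_2 = (4·(11/5) + 7)/5 = 79/25.
u_3 = (4·(79/25) + 7)/5 = 491/125.
u_4 = (4·(491/125) + 7)/5 = 2839/625.
u_5 = (4·(2839/625) + 7)/5 = 15731/3125.

15731/3125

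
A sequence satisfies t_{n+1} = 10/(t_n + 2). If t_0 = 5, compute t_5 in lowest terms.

1190/533

t_1 = 10/(5 + 2) = 10/7.
t_2 = 10/(10/7 + 2) = 35/12.
t_3 = 10/(35/12 + 2) = 120/59.
t_4 = 10/(120/59 + 2) = 295/119.
t_5 = 10/(295/119 + 2) = 1190/533.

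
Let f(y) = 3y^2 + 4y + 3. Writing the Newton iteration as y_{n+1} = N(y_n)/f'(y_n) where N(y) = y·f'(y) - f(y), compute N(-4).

f'(y) = 6y + 4.
N(y) = y·f'(y) - f(y) = y·(6y + 4) - (3y^2 + 4y + 3) = 3y^2 - 3.
N(-4) = 45.

45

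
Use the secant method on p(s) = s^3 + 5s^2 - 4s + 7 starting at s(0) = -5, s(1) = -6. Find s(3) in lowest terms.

p(-5) = 27, p(-6) = -5. s(2) = (-6) - (-5)·((-6) - (-5))/((-5) - 27) = -187/32.
p(-6) = -5, p(-187/32) = 51165/32768. s(3) = (-187/32) - (51165/32768)·((-187/32) - (-6))/((51165/32768) - (-5)) = -252886/43001.

-252886/43001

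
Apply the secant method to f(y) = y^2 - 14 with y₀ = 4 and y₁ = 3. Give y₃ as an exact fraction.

f(4) = 2, f(3) = -5. y₂ = 3 - (-5)·(3 - 4)/((-5) - 2) = 26/7.
f(3) = -5, f(26/7) = -10/49. y₃ = (26/7) - (-10/49)·((26/7) - 3)/((-10/49) - (-5)) = 176/47.

176/47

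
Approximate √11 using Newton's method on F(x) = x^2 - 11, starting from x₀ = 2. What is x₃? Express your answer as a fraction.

F'(x) = 2x.
F(2) = -7, F'(2) = 4, so x₁ = 2 - (-7)/4 = 15/4.
F(15/4) = 49/16, F'(15/4) = 15/2, so x₂ = (15/4) - (49/16)/(15/2) = 401/120.
F(401/120) = 2401/14400, F'(401/120) = 401/60, so x₃ = (401/120) - (2401/14400)/(401/60) = 319201/96240.

319201/96240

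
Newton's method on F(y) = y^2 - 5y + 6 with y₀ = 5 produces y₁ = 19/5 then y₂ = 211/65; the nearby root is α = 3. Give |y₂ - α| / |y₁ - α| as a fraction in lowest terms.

y₁ - α = 19/5 - 3 = 4/5, so |y₁ - α| = 4/5.
y₂ - α = 211/65 - 3 = 16/65, so |y₂ - α| = 16/65.
Ratio = (16/65) / (4/5) = 4/13.

4/13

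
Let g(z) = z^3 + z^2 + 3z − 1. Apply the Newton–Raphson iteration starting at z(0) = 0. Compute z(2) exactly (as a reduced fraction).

8/27

g'(z) = 3z^2 + 2z + 3.
g(0) = −1, g'(0) = 3, so z(1) = 0 − (−1)/3 = 1/3.
g(1/3) = 4/27, g'(1/3) = 4, so z(2) = (1/3) − (4/27)/4 = 8/27.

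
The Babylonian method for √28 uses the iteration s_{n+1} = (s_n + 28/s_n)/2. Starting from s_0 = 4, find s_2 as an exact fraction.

s_1 = (4 + 28/4)/2 = 11/2.
s_2 = (11/2 + 28/(11/2))/2 = 233/44.

233/44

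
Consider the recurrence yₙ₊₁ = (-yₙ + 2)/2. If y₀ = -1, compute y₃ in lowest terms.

y₁ = (-(-1) + 2)/2 = 3/2.
y₂ = (-(3/2) + 2)/2 = 1/4.
y₃ = (-(1/4) + 2)/2 = 7/8.

7/8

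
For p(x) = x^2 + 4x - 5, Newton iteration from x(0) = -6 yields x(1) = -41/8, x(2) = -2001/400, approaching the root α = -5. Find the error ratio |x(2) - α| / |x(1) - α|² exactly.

x(1) - α = -41/8 - (-5) = -41/8 + 5 = -1/8, so |x(1) - α| = 1/8.
x(2) - α = -2001/400 - (-5) = -2001/400 + 5 = -1/400, so |x(2) - α| = 1/400.
|x(1) - α|² = 1/64.
Ratio = (1/400) / (1/64) = 4/25.

4/25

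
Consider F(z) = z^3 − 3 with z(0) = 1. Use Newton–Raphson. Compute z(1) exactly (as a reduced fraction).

F'(z) = 3z^2.
F(1) = −2, F'(1) = 3, so z(1) = 1 − (−2)/3 = 5/3.

5/3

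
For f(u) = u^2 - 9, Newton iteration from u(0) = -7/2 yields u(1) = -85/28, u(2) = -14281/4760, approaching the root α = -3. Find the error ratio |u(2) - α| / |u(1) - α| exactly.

u(1) - α = -85/28 - (-3) = -85/28 + 3 = -1/28, so |u(1) - α| = 1/28.
u(2) - α = -14281/4760 - (-3) = -14281/4760 + 3 = -1/4760, so |u(2) - α| = 1/4760.
Ratio = (1/4760) / (1/28) = 1/170.

1/170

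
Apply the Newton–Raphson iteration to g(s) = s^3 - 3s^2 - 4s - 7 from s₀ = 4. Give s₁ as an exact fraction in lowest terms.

87/20

g'(s) = 3s^2 - 6s - 4.
g(4) = -7, g'(4) = 20, so s₁ = 4 - (-7)/20 = 87/20.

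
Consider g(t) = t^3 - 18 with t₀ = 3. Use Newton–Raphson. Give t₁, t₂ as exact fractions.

g'(t) = 3t^2.
g(3) = 9, g'(3) = 27, so t₁ = 3 - 9/27 = 8/3.
g(8/3) = 26/27, g'(8/3) = 64/3, so t₂ = (8/3) - (26/27)/(64/3) = 755/288.

t₁ = 8/3, t₂ = 755/288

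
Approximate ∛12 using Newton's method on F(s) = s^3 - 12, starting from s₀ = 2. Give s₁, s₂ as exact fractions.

F'(s) = 3s^2.
F(2) = -4, F'(2) = 12, so s₁ = 2 - (-4)/12 = 7/3.
F(7/3) = 19/27, F'(7/3) = 49/3, so s₂ = (7/3) - (19/27)/(49/3) = 1010/441.

s₁ = 7/3, s₂ = 1010/441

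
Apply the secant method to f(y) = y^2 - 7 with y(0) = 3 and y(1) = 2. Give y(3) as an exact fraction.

f(3) = 2, f(2) = -3. y(2) = 2 - (-3)·(2 - 3)/((-3) - 2) = 13/5.
f(2) = -3, f(13/5) = -6/25. y(3) = (13/5) - (-6/25)·((13/5) - 2)/((-6/25) - (-3)) = 61/23.

61/23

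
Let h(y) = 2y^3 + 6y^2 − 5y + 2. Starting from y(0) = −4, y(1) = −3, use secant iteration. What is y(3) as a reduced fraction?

−59082/15563

h(−4) = −10, h(−3) = 17. y(2) = (−3) − 17·((−3) − (−4))/(17 − (−10)) = −98/27.
h(−3) = 17, h(−98/27) = 70040/19683. y(3) = (−98/27) − (70040/19683)·((−98/27) − (−3))/((70040/19683) − 17) = −59082/15563.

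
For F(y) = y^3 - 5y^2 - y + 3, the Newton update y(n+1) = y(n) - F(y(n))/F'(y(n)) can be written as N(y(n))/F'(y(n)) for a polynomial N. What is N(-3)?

F'(y) = 3y^2 - 10y - 1.
N(y) = y·F'(y) - F(y) = y·(3y^2 - 10y - 1) - (y^3 - 5y^2 - y + 3) = 2y^3 - 5y^2 - 3.
N(-3) = -102.

-102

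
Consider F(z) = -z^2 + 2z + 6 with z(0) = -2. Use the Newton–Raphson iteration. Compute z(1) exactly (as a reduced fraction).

-5/3

F'(z) = -2z + 2.
F(-2) = -2, F'(-2) = 6, so z(1) = (-2) - (-2)/6 = -5/3.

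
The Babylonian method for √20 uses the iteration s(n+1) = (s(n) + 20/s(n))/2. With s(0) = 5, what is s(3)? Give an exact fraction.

51841/11592

s(1) = (5 + 20/5)/2 = 9/2.
s(2) = (9/2 + 20/(9/2))/2 = 161/36.
s(3) = (161/36 + 20/(161/36))/2 = 51841/11592.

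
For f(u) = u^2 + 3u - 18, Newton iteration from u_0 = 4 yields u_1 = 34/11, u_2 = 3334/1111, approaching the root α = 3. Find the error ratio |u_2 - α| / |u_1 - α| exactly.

1/101

u_1 - α = 34/11 - 3 = 1/11, so |u_1 - α| = 1/11.
u_2 - α = 3334/1111 - 3 = 1/1111, so |u_2 - α| = 1/1111.
Ratio = (1/1111) / (1/11) = 1/101.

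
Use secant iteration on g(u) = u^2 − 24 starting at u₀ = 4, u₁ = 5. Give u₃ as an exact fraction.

g(4) = −8, g(5) = 1. u₂ = 5 − 1·(5 − 4)/(1 − (−8)) = 44/9.
g(5) = 1, g(44/9) = −8/81. u₃ = (44/9) − (−8/81)·((44/9) − 5)/((−8/81) − 1) = 436/89.

436/89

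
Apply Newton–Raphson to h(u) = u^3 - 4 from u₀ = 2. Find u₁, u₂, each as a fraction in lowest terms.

u₁ = 5/3, u₂ = 358/225

h'(u) = 3u^2.
h(2) = 4, h'(2) = 12, so u₁ = 2 - 4/12 = 5/3.
h(5/3) = 17/27, h'(5/3) = 25/3, so u₂ = (5/3) - (17/27)/(25/3) = 358/225.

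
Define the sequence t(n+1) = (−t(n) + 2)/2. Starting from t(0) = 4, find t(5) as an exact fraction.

9/16

t(1) = (−4 + 2)/2 = −1.
t(2) = (−(−1) + 2)/2 = 3/2.
t(3) = (−(3/2) + 2)/2 = 1/4.
t(4) = (−(1/4) + 2)/2 = 7/8.
t(5) = (−(7/8) + 2)/2 = 9/16.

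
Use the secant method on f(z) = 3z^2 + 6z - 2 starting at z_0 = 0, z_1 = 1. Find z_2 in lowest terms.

f(0) = -2, f(1) = 7. z_2 = 1 - 7·(1 - 0)/(7 - (-2)) = 2/9.

2/9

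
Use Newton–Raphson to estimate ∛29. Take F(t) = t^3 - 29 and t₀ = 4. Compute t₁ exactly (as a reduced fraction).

157/48

F'(t) = 3t^2.
F(4) = 35, F'(4) = 48, so t₁ = 4 - 35/48 = 157/48.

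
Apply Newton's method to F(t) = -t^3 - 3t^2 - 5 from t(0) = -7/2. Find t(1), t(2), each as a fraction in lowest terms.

t(1) = -24/7, t(2) = -17267/5040

F'(t) = -3t^2 - 6t.
F(-7/2) = 9/8, F'(-7/2) = -63/4, so t(1) = (-7/2) - (9/8)/(-63/4) = -24/7.
F(-24/7) = 13/343, F'(-24/7) = -720/49, so t(2) = (-24/7) - (13/343)/(-720/49) = -17267/5040.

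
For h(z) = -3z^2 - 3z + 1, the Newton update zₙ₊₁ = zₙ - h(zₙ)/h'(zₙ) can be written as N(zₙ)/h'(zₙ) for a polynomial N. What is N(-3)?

-28

h'(z) = -6z - 3.
N(z) = z·h'(z) - h(z) = z·(-6z - 3) - (-3z^2 - 3z + 1) = -3z^2 - 1.
N(-3) = -28.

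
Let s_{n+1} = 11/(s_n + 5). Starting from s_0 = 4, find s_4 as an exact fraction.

4169/2511

s_1 = 11/(4 + 5) = 11/9.
s_2 = 11/(11/9 + 5) = 99/56.
s_3 = 11/(99/56 + 5) = 616/379.
s_4 = 11/(616/379 + 5) = 4169/2511.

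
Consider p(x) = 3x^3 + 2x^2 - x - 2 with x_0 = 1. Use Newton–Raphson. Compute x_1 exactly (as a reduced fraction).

p'(x) = 9x^2 + 4x - 1.
p(1) = 2, p'(1) = 12, so x_1 = 1 - 2/12 = 5/6.

5/6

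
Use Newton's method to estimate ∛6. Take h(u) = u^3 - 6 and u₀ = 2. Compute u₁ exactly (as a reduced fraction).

11/6

h'(u) = 3u^2.
h(2) = 2, h'(2) = 12, so u₁ = 2 - 2/12 = 11/6.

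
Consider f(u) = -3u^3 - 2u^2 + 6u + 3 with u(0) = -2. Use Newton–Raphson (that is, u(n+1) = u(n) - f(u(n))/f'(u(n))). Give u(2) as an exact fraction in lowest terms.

f'(u) = -9u^2 - 4u + 6.
f(-2) = 7, f'(-2) = -22, so u(1) = (-2) - 7/(-22) = -37/22.
f(-37/22) = 16219/10648, f'(-37/22) = -6161/484, so u(2) = (-37/22) - (16219/10648)/(-6161/484) = -105869/67771.

-105869/67771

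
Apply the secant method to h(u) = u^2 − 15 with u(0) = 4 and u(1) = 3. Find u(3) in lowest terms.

31/8

h(4) = 1, h(3) = −6. u(2) = 3 − (−6)·(3 − 4)/((−6) − 1) = 27/7.
h(3) = −6, h(27/7) = −6/49. u(3) = (27/7) − (−6/49)·((27/7) − 3)/((−6/49) − (−6)) = 31/8.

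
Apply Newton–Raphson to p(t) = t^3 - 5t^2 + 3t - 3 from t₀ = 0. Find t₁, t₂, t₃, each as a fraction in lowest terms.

t₁ = 1, t₂ = 0, t₃ = 1

p'(t) = 3t^2 - 10t + 3.
p(0) = -3, p'(0) = 3, so t₁ = 0 - (-3)/3 = 1.
p(1) = -4, p'(1) = -4, so t₂ = 1 - (-4)/(-4) = 0.
p(0) = -3, p'(0) = 3, so t₃ = 0 - (-3)/3 = 1.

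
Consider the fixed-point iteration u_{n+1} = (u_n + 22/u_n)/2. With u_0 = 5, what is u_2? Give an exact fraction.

4409/940

u_1 = (5 + 22/5)/2 = 47/10.
u_2 = (47/10 + 22/(47/10))/2 = 4409/940.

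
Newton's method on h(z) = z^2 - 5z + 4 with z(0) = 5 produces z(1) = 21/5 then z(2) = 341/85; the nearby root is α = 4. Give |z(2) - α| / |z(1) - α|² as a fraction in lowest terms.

5/17

z(1) - α = 21/5 - 4 = 1/5, so |z(1) - α| = 1/5.
z(2) - α = 341/85 - 4 = 1/85, so |z(2) - α| = 1/85.
|z(1) - α|² = 1/25.
Ratio = (1/85) / (1/25) = 5/17.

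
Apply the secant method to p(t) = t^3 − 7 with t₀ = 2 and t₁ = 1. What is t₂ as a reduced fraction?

13/7

p(2) = 1, p(1) = −6. t₂ = 1 − (−6)·(1 − 2)/((−6) − 1) = 13/7.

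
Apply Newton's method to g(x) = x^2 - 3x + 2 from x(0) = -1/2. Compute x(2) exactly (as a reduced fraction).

g'(x) = 2x - 3.
g(-1/2) = 15/4, g'(-1/2) = -4, so x(1) = (-1/2) - (15/4)/(-4) = 7/16.
g(7/16) = 225/256, g'(7/16) = -17/8, so x(2) = (7/16) - (225/256)/(-17/8) = 463/544.

463/544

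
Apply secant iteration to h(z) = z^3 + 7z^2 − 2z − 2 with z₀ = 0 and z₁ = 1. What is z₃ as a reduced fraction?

43/79

h(0) = −2, h(1) = 4. z₂ = 1 − 4·(1 − 0)/(4 − (−2)) = 1/3.
h(1) = 4, h(1/3) = −50/27. z₃ = (1/3) − (−50/27)·((1/3) − 1)/((−50/27) − 4) = 43/79.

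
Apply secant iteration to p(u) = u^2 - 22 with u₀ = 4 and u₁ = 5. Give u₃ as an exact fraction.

p(4) = -6, p(5) = 3. u₂ = 5 - 3·(5 - 4)/(3 - (-6)) = 14/3.
p(5) = 3, p(14/3) = -2/9. u₃ = (14/3) - (-2/9)·((14/3) - 5)/((-2/9) - 3) = 136/29.

136/29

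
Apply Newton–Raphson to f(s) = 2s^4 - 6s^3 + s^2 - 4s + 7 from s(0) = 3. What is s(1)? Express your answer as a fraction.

41/14

f'(s) = 8s^3 - 18s^2 + 2s - 4.
f(3) = 4, f'(3) = 56, so s(1) = 3 - 4/56 = 41/14.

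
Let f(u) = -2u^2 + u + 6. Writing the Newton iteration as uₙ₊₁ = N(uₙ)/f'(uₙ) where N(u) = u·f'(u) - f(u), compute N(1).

-8

f'(u) = -4u + 1.
N(u) = u·f'(u) - f(u) = u·(-4u + 1) - (-2u^2 + u + 6) = -2u^2 - 6.
N(1) = -8.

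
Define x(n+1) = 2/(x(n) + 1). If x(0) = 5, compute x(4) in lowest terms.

10/9

x(1) = 2/(5 + 1) = 1/3.
x(2) = 2/(1/3 + 1) = 3/2.
x(3) = 2/(3/2 + 1) = 4/5.
x(4) = 2/(4/5 + 1) = 10/9.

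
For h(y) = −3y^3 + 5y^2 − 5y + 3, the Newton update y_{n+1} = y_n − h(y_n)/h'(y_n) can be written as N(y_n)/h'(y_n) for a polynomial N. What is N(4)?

h'(y) = −9y^2 + 10y − 5.
N(y) = y·h'(y) − h(y) = y·(−9y^2 + 10y − 5) − (−3y^3 + 5y^2 − 5y + 3) = −6y^3 + 5y^2 − 3.
N(4) = −307.

−307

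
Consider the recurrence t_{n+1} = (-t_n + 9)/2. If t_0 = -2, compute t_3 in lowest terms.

29/8

t_1 = (-(-2) + 9)/2 = 11/2.
t_2 = (-(11/2) + 9)/2 = 7/4.
t_3 = (-(7/4) + 9)/2 = 29/8.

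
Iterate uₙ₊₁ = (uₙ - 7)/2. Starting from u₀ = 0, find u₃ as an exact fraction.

u₁ = (0 - 7)/2 = -7/2.
u₂ = ((-7/2) - 7)/2 = -21/4.
u₃ = ((-21/4) - 7)/2 = -49/8.

-49/8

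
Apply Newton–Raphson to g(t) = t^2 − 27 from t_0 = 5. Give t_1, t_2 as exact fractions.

g'(t) = 2t.
g(5) = −2, g'(5) = 10, so t_1 = 5 − (−2)/10 = 26/5.
g(26/5) = 1/25, g'(26/5) = 52/5, so t_2 = (26/5) − (1/25)/(52/5) = 1351/260.

t_1 = 26/5, t_2 = 1351/260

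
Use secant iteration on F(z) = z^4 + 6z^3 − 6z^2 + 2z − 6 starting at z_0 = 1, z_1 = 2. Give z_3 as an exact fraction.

F(1) = −3, F(2) = 38. z_2 = 2 − 38·(2 − 1)/(38 − (−3)) = 44/41.
F(2) = 38, F(44/41) = −5712654/2825761. z_3 = (44/41) − (−5712654/2825761)·((44/41) − 2)/((−5712654/2825761) − 38) = 1666595/1488047.

1666595/1488047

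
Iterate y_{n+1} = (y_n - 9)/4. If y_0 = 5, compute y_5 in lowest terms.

y_1 = (5 - 9)/4 = -1.
y_2 = ((-1) - 9)/4 = -5/2.
y_3 = ((-5/2) - 9)/4 = -23/8.
y_4 = ((-23/8) - 9)/4 = -95/32.
y_5 = ((-95/32) - 9)/4 = -383/128.

-383/128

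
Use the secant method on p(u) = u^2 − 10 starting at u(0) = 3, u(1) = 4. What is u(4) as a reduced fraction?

3488/1103

p(3) = −1, p(4) = 6. u(2) = 4 − 6·(4 − 3)/(6 − (−1)) = 22/7.
p(4) = 6, p(22/7) = −6/49. u(3) = (22/7) − (−6/49)·((22/7) − 4)/((−6/49) − 6) = 79/25.
p(22/7) = −6/49, p(79/25) = −9/625. u(4) = (79/25) − (−9/625)·((79/25) − (22/7))/((−9/625) − (−6/49)) = 3488/1103.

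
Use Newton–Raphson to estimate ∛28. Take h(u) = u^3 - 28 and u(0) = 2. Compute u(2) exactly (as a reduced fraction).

h'(u) = 3u^2.
h(2) = -20, h'(2) = 12, so u(1) = 2 - (-20)/12 = 11/3.
h(11/3) = 575/27, h'(11/3) = 121/3, so u(2) = (11/3) - (575/27)/(121/3) = 3418/1089.

3418/1089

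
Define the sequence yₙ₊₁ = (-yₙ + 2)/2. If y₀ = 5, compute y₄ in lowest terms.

15/16

y₁ = (-5 + 2)/2 = -3/2.
y₂ = (-(-3/2) + 2)/2 = 7/4.
y₃ = (-(7/4) + 2)/2 = 1/8.
y₄ = (-(1/8) + 2)/2 = 15/16.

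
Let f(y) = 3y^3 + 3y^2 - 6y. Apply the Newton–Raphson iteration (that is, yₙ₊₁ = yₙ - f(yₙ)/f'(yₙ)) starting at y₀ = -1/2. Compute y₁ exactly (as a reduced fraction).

f'(y) = 9y^2 + 6y - 6.
f(-1/2) = 27/8, f'(-1/2) = -27/4, so y₁ = (-1/2) - (27/8)/(-27/4) = 0.

0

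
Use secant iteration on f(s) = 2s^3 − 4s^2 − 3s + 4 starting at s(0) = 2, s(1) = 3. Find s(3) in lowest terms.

8124/3683

f(2) = −2, f(3) = 13. s(2) = 3 − 13·(3 − 2)/(13 − (−2)) = 32/15.
f(3) = 13, f(32/15) = −4004/3375. s(3) = (32/15) − (−4004/3375)·((32/15) − 3)/((−4004/3375) − 13) = 8124/3683.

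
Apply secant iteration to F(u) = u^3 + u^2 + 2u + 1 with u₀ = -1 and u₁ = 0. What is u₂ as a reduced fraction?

F(-1) = -1, F(0) = 1. u₂ = 0 - 1·(0 - (-1))/(1 - (-1)) = -1/2.

-1/2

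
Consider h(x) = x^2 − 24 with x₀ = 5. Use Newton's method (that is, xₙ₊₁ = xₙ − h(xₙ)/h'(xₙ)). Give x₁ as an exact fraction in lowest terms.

h'(x) = 2x.
h(5) = 1, h'(5) = 10, so x₁ = 5 − 1/10 = 49/10.

49/10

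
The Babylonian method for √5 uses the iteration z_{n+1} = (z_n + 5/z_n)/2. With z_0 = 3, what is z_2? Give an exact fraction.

47/21

z_1 = (3 + 5/3)/2 = 7/3.
z_2 = (7/3 + 5/(7/3))/2 = 47/21.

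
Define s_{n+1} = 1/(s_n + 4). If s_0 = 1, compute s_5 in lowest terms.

377/1597

s_1 = 1/(1 + 4) = 1/5.
s_2 = 1/(1/5 + 4) = 5/21.
s_3 = 1/(5/21 + 4) = 21/89.
s_4 = 1/(21/89 + 4) = 89/377.
s_5 = 1/(89/377 + 4) = 377/1597.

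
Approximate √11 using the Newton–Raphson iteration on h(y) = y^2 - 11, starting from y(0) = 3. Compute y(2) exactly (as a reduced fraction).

199/60

h'(y) = 2y.
h(3) = -2, h'(3) = 6, so y(1) = 3 - (-2)/6 = 10/3.
h(10/3) = 1/9, h'(10/3) = 20/3, so y(2) = (10/3) - (1/9)/(20/3) = 199/60.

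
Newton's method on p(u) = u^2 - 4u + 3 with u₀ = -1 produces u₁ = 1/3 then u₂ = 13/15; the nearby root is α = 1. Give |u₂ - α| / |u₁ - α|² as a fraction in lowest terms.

3/10

u₁ - α = 1/3 - 1 = -2/3, so |u₁ - α| = 2/3.
u₂ - α = 13/15 - 1 = -2/15, so |u₂ - α| = 2/15.
|u₁ - α|² = 4/9.
Ratio = (2/15) / (4/9) = 3/10.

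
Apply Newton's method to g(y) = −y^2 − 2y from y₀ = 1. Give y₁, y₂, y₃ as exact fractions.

y₁ = 1/4, y₂ = 1/40, y₃ = 1/3280

g'(y) = −2y − 2.
g(1) = −3, g'(1) = −4, so y₁ = 1 − (−3)/(−4) = 1/4.
g(1/4) = −9/16, g'(1/4) = −5/2, so y₂ = (1/4) − (−9/16)/(−5/2) = 1/40.
g(1/40) = −81/1600, g'(1/40) = −41/20, so y₃ = (1/40) − (−81/1600)/(−41/20) = 1/3280.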